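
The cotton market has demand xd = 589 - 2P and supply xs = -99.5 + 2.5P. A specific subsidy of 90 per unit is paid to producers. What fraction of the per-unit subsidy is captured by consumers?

Consumer share = 5/9

Pre-subsidy: 589 - 2P = -99.5 + 2.5P gives P* = 153, x* = 283.
With the subsidy, sellers receive Ps = Pb + 90 for each unit, where Pb is the price buyers pay.
Supply in terms of Pb becomes xs = -99.5 + 2.5(Pb + 90) = 125.5 + 2.5Pb. Setting this equal to demand: 589 - 2Pb = 125.5 + 2.5Pb, so Pb = 103.
Sellers receive Ps = 103 + 90 = 193; x' = 589 − 2·103 = 383.
Buyers' price falls by P* − Pb = 153 − 103 = 50; sellers' price rises by Ps − P* = 193 − 153 = 40.
So consumers capture 50/90 = 5/9 of each unit of subsidy.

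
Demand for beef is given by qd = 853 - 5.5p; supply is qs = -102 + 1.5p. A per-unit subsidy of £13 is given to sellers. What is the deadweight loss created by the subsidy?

Deadweight loss = 5577/56

Pre-subsidy: 853 - 5.5p = -102 + 1.5p gives p* = 955/7, q* = 1437/14.
With the subsidy, sellers receive ps = pb + 13 for each unit, where pb is the price buyers pay.
Supply in terms of pb becomes qs = -102 + 1.5(pb + 13) = -82.5 + 1.5pb. Setting this equal to demand: 853 - 5.5pb = -82.5 + 1.5pb, so pb = 1871/14.
Sellers receive ps = 1871/14 + 13 = 2053/14; q' = 853 − 5.5·(1871/14) = 3303/28.
The subsidy expands output by 3303/28 − 1437/14 = 429/28 past the efficient level; on those units the gap between marginal cost and willingness to pay runs from 0 up to 13.
DWL = ½ × 13 × 429/28 = 5577/56.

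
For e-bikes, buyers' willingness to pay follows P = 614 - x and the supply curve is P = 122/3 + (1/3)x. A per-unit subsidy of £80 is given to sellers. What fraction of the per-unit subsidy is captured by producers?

Producer share = 0.25

Pre-subsidy: 614 - x = 122/3 + (1/3)x gives x* = 430 and P* = 184.
With the subsidy, sellers receive Ps = Pb + 80 for each unit, where Pb is the price buyers pay.
On the curves, Pb = 614 - x and Ps = 122/3 + (1/3)x; the wedge Ps − Pb = 80 gives 122/3 + (1/3)x − (614 - x) = 80, so x' = 490.
Then Pb = 614 − 1·490 = 124 and Ps = 122/3 + (1/3)·490 = 204.
Buyers' price falls by P* − Pb = 184 − 124 = 60; sellers' price rises by Ps − P* = 204 − 184 = 20.
So producers capture 20/80 = 0.25 of each unit of subsidy.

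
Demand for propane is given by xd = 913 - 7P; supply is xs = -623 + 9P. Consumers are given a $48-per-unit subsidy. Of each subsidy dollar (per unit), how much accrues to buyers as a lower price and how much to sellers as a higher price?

Pre-subsidy: 913 - 7P = -623 + 9P gives P* = 96, x* = 241.
With the rebate, buyers effectively pay Pb = Ps − 48, where Ps is the price sellers receive.
Demand in terms of Ps becomes xd = 913 − 7(Ps − 48) = 1249 - 7Ps. Setting this equal to supply: 1249 - 7Ps = -623 + 9Ps, so Ps = 117.
Buyers pay Pb = 117 − 48 = 69; x' = -623 + 9·117 = 430.
Buyers' price falls by P* − Pb = 96 − 69 = 27; sellers' price rises by Ps − P* = 117 − 96 = 21.

Buyers gain $27 per unit; sellers gain $21 per unit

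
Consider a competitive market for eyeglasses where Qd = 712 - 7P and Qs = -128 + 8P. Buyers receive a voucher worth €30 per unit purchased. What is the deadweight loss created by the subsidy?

Deadweight loss = €1680

Pre-subsidy: 712 - 7P = -128 + 8P gives P* = 56, Q* = 320.
With the rebate, buyers effectively pay Pb = Ps − 30, where Ps is the price sellers receive.
Demand in terms of Ps becomes Qd = 712 − 7(Ps − 30) = 922 - 7Ps. Setting this equal to supply: 922 - 7Ps = -128 + 8Ps, so Ps = 70.
Buyers pay Pb = 70 − 30 = 40; Q' = -128 + 8·70 = 432.
The subsidy expands output by 432 − 320 = 112 past the efficient level; on those units the gap between marginal cost and willingness to pay runs from 0 up to 30.
DWL = ½ × 30 × 112 = 1680.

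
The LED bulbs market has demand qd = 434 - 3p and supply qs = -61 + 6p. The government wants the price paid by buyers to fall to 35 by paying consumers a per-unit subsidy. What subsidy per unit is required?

Required subsidy s = 30 per unit

At a buyer price of 35, quantity demanded is 434 − 3·35 = 329.
Sellers supply 329 only when they receive ps with -61 + 6·ps = 329, i.e. ps = 65.
s = ps − pb = 65 − 35 = 30.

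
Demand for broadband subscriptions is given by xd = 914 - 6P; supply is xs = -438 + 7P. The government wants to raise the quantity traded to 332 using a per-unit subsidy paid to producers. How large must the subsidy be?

At x = 332, invert demand for the buyer price: Pb = (914 − 332)/6 = 97; invert supply for the seller price: Ps = (332 − (-438))/7 = 110.
The subsidy must fill the gap: s = Ps − Pb = 110 − 97 = 13.

Required subsidy s = 13 per unit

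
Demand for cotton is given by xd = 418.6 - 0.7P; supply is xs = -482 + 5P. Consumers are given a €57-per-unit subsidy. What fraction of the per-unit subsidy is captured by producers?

Pre-subsidy: 418.6 - 0.7P = -482 + 5P gives P* = 158, x* = 308.
With the rebate, buyers effectively pay Pb = Ps − 57, where Ps is the price sellers receive.
Demand in terms of Ps becomes xd = 418.6 − 0.7(Ps − 57) = 458.5 - 0.7Ps. Setting this equal to supply: 458.5 - 0.7Ps = -482 + 5Ps, so Ps = 165.
Buyers pay Pb = 165 − 57 = 108; x' = -482 + 5·165 = 343.
Buyers' price falls by P* − Pb = 158 − 108 = 50; sellers' price rises by Ps − P* = 165 − 158 = 7.
So producers capture 7/57 = 7/57 of each unit of subsidy.

Producer share = 7/57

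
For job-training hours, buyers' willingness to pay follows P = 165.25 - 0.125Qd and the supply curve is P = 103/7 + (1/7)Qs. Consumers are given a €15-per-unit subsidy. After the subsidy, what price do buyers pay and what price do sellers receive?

Buyers pay €88; sellers receive €103

Pre-subsidy: 165.25 - 0.125Q = 103/7 + (1/7)Q gives Q* = 562 and P* = 95.
With the rebate, buyers effectively pay Pb = Ps − 15, where Ps is the price sellers receive.
On the curves, Pb = 165.25 - 0.125Q and Ps = 103/7 + (1/7)Q; the wedge Ps − Pb = 15 gives 103/7 + (1/7)Q − (165.25 - 0.125Q) = 15, so Q' = 618.
Then Pb = 165.25 − 0.125·618 = 88 and Ps = 103/7 + (1/7)·618 = 103.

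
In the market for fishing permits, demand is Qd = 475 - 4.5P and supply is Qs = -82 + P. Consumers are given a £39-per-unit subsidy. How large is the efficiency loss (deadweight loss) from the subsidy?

Deadweight loss = 13689/22

Pre-subsidy: 475 - 4.5P = -82 + P gives P* = 1114/11, Q* = 212/11.
With the rebate, buyers effectively pay Pb = Ps − 39, where Ps is the price sellers receive.
Demand in terms of Ps becomes Qd = 475 − 4.5(Ps − 39) = 650.5 - 4.5Ps. Setting this equal to supply: 650.5 - 4.5Ps = -82 + Ps, so Ps = 1465/11.
Buyers pay Pb = 1465/11 − 39 = 1036/11; Q' = -82 + 1·(1465/11) = 563/11.
The subsidy expands output by 563/11 − 212/11 = 351/11 past the efficient level; on those units the gap between marginal cost and willingness to pay runs from 0 up to 39.
DWL = ½ × 39 × 351/11 = 13689/22.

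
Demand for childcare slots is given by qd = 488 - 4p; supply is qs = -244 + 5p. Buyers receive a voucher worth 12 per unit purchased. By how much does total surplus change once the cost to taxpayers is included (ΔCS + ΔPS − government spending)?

Net change in total surplus = -160

Pre-subsidy: 488 - 4p = -244 + 5p gives p* = 244/3, q* = 488/3.
With the rebate, buyers effectively pay pb = ps − 12, where ps is the price sellers receive.
Demand in terms of ps becomes qd = 488 − 4(ps − 12) = 536 - 4ps. Setting this equal to supply: 536 - 4ps = -244 + 5ps, so ps = 260/3.
Buyers pay pb = 260/3 − 12 = 224/3; q' = -244 + 5·(260/3) = 568/3.
ΔCS = ½(488/3 + 568/3)(244/3 − 224/3) = 3520/3; ΔPS = ½(488/3 + 568/3)(260/3 − 244/3) = 2816/3.
Government spending = 12 × 568/3 = 2272.
Net change = 3520/3 + 2816/3 − 2272 = -160. The loss equals the DWL triangle ½·12·80/3.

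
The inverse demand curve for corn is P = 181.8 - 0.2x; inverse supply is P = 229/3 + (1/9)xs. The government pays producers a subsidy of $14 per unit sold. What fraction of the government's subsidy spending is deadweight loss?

Pre-subsidy: 181.8 - 0.2x = 229/3 + (1/9)x gives x* = 339 and P* = 114.
With the subsidy, sellers receive Ps = Pb + 14 for each unit, where Pb is the price buyers pay.
On the curves, Pb = 181.8 - 0.2x and Ps = 229/3 + (1/9)x; the wedge Ps − Pb = 14 gives 229/3 + (1/9)x − (181.8 - 0.2x) = 14, so x' = 384.
Then Pb = 181.8 − 0.2·384 = 105 and Ps = 229/3 + (1/9)·384 = 119.
ΔCS = ½(339 + 384)(114 − 105) = 3253.5; ΔPS = ½(339 + 384)(119 − 114) = 1807.5.
Government spending = 14 × 384 = 5376.
DWL = ½ × 14 × (384 − 339) = 315; fraction = 315 / 5376 = 0.05859375.

DWL / government spending = 0.05859375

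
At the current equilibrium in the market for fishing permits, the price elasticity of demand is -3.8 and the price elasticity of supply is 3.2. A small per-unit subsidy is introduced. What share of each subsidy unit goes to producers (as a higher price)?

For a small subsidy around the equilibrium, the benefit split depends on the relative slopes, which at a point are proportional to the elasticities.
Buyer share = εs/(εs + |εd|) = 3.2/(3.2 + 3.8) = 16/35; seller share = |εd|/(εs + |εd|) = 19/35.
So producers capture 19/35 of the subsidy.

Producer share = 19/35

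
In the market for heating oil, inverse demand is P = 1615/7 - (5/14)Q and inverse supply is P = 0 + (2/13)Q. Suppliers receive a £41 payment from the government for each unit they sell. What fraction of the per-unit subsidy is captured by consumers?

Pre-subsidy: 1615/7 - (5/14)Q = 0 + (2/13)Q gives Q* = 41990/93 and P* = 6460/93.
With the subsidy, sellers receive Ps = Pb + 41 for each unit, where Pb is the price buyers pay.
On the curves, Pb = 1615/7 - (5/14)Q and Ps = 0 + (2/13)Q; the wedge Ps − Pb = 41 gives 0 + (2/13)Q − (1615/7 - (5/14)Q) = 41, so Q' = 16484/31.
Then Pb = 1615/7 − (5/14)·(16484/31) = 1265/31 and Ps = 0 + (2/13)·(16484/31) = 2536/31.
Buyers' price falls by P* − Pb = 6460/93 − 1265/31 = 2665/93; sellers' price rises by Ps − P* = 2536/31 − 6460/93 = 1148/93.
So consumers capture (2665/93)/41 = 65/93 of each unit of subsidy.

Consumer share = 65/93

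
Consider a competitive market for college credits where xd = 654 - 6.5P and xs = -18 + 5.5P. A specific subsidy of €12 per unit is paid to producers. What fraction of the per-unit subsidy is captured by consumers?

Pre-subsidy: 654 - 6.5P = -18 + 5.5P gives P* = 56, x* = 290.
With the subsidy, sellers receive Ps = Pb + 12 for each unit, where Pb is the price buyers pay.
Supply in terms of Pb becomes xs = -18 + 5.5(Pb + 12) = 48 + 5.5Pb. Setting this equal to demand: 654 - 6.5Pb = 48 + 5.5Pb, so Pb = 50.5.
Sellers receive Ps = 50.5 + 12 = 62.5; x' = 654 − 6.5·50.5 = 325.75.
Buyers' price falls by P* − Pb = 56 − 50.5 = 5.5; sellers' price rises by Ps − P* = 62.5 − 56 = 6.5.
So consumers capture 5.5/12 = 11/24 of each unit of subsidy.

Consumer share = 11/24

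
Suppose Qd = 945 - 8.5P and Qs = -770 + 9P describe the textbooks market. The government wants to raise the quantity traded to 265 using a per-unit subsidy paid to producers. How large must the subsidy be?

At Q = 265, invert demand for the buyer price: Pb = (945 − 265)/8.5 = 80; invert supply for the seller price: Ps = (265 − (-770))/9 = 115.
The subsidy must fill the gap: s = Ps − Pb = 115 − 80 = 35.

Required subsidy s = 35 per unit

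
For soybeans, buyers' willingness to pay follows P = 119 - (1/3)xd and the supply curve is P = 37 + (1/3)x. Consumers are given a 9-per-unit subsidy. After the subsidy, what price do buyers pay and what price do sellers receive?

Pre-subsidy: 119 - (1/3)x = 37 + (1/3)x gives x* = 123 and P* = 78.
With the rebate, buyers effectively pay Pb = Ps − 9, where Ps is the price sellers receive.
On the curves, Pb = 119 - (1/3)x and Ps = 37 + (1/3)x; the wedge Ps − Pb = 9 gives 37 + (1/3)x − (119 - (1/3)x) = 9, so x' = 136.5.
Then Pb = 119 − (1/3)·136.5 = 73.5 and Ps = 37 + (1/3)·136.5 = 82.5.

Buyers pay 73.5; sellers receive 82.5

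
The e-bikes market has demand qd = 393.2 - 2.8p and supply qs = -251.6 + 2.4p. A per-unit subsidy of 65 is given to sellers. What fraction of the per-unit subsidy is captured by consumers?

Consumer share = 6/13

Pre-subsidy: 393.2 - 2.8p = -251.6 + 2.4p gives p* = 124, q* = 46.
With the subsidy, sellers receive ps = pb + 65 for each unit, where pb is the price buyers pay.
Supply in terms of pb becomes qs = -251.6 + 2.4(pb + 65) = -95.6 + 2.4pb. Setting this equal to demand: 393.2 - 2.8pb = -95.6 + 2.4pb, so pb = 94.
Sellers receive ps = 94 + 65 = 159; q' = 393.2 − 2.8·94 = 130.
Buyers' price falls by p* − pb = 124 − 94 = 30; sellers' price rises by ps − p* = 159 − 124 = 35.
So consumers capture 30/65 = 6/13 of each unit of subsidy.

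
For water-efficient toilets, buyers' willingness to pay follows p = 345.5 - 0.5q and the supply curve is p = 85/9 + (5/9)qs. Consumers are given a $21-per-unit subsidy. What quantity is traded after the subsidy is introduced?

q' = 6427/19

Pre-subsidy: 345.5 - 0.5q = 85/9 + (5/9)q gives q* = 6049/19 and p* = 3540/19.
With the rebate, buyers effectively pay pb = ps − 21, where ps is the price sellers receive.
On the curves, pb = 345.5 - 0.5q and ps = 85/9 + (5/9)q; the wedge ps − pb = 21 gives 85/9 + (5/9)q − (345.5 - 0.5q) = 21, so q' = 6427/19.
Then pb = 345.5 − 0.5·(6427/19) = 3351/19 and ps = 85/9 + (5/9)·(6427/19) = 3750/19.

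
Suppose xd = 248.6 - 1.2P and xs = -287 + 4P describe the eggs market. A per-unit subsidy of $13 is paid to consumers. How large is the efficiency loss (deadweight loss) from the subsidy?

Pre-subsidy: 248.6 - 1.2P = -287 + 4P gives P* = 103, x* = 125.
With the rebate, buyers effectively pay Pb = Ps − 13, where Ps is the price sellers receive.
Demand in terms of Ps becomes xd = 248.6 − 1.2(Ps − 13) = 264.2 - 1.2Ps. Setting this equal to supply: 264.2 - 1.2Ps = -287 + 4Ps, so Ps = 106.
Buyers pay Pb = 106 − 13 = 93; x' = -287 + 4·106 = 137.
The subsidy expands output by 137 − 125 = 12 past the efficient level; on those units the gap between marginal cost and willingness to pay runs from 0 up to 13.
DWL = ½ × 13 × 12 = 78.

Deadweight loss = $78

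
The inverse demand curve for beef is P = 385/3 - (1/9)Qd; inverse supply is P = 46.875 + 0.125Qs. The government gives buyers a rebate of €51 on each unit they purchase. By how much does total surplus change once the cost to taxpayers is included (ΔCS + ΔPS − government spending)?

Pre-subsidy: 385/3 - (1/9)Q = 46.875 + 0.125Q gives Q* = 345 and P* = 90.
With the rebate, buyers effectively pay Pb = Ps − 51, where Ps is the price sellers receive.
On the curves, Pb = 385/3 - (1/9)Q and Ps = 46.875 + 0.125Q; the wedge Ps − Pb = 51 gives 46.875 + 0.125Q − (385/3 - (1/9)Q) = 51, so Q' = 561.
Then Pb = 385/3 − (1/9)·561 = 66 and Ps = 46.875 + 0.125·561 = 117.
ΔCS = ½(345 + 561)(90 − 66) = 10872; ΔPS = ½(345 + 561)(117 − 90) = 12231.
Government spending = 51 × 561 = 28611.
Net change = 10872 + 12231 − 28611 = -5508. The loss equals the DWL triangle ½·51·216.

Net change in total surplus = -€5508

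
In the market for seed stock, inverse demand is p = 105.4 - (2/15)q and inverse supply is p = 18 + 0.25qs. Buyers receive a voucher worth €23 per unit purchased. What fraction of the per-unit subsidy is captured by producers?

Producer share = 15/23

Pre-subsidy: 105.4 - (2/15)q = 18 + 0.25q gives q* = 228 and p* = 75.
With the rebate, buyers effectively pay pb = ps − 23, where ps is the price sellers receive.
On the curves, pb = 105.4 - (2/15)q and ps = 18 + 0.25q; the wedge ps − pb = 23 gives 18 + 0.25q − (105.4 - (2/15)q) = 23, so q' = 288.
Then pb = 105.4 − (2/15)·288 = 67 and ps = 18 + 0.25·288 = 90.
Buyers' price falls by p* − pb = 75 − 67 = 8; sellers' price rises by ps − p* = 90 − 75 = 15.
So producers capture 15/23 = 15/23 of each unit of subsidy.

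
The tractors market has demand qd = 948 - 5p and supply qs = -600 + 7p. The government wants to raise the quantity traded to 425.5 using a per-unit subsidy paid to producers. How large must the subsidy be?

At q = 425.5, invert demand for the buyer price: pb = (948 − 425.5)/5 = 104.5; invert supply for the seller price: ps = (425.5 − (-600))/7 = 146.5.
The subsidy must fill the gap: s = ps − pb = 146.5 − 104.5 = 42.

Required subsidy s = 42 per unit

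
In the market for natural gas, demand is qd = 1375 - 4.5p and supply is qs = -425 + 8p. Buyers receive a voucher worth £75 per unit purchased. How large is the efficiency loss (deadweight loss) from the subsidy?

Deadweight loss = £8100

Pre-subsidy: 1375 - 4.5p = -425 + 8p gives p* = 144, q* = 727.
With the rebate, buyers effectively pay pb = ps − 75, where ps is the price sellers receive.
Demand in terms of ps becomes qd = 1375 − 4.5(ps − 75) = 1712.5 - 4.5ps. Setting this equal to supply: 1712.5 - 4.5ps = -425 + 8ps, so ps = 171.
Buyers pay pb = 171 − 75 = 96; q' = -425 + 8·171 = 943.
The subsidy expands output by 943 − 727 = 216 past the efficient level; on those units the gap between marginal cost and willingness to pay runs from 0 up to 75.
DWL = ½ × 75 × 216 = 8100.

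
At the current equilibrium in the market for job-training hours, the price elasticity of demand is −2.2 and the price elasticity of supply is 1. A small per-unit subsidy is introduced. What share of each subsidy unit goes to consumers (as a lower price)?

Consumer share = 0.3125

For a small subsidy around the equilibrium, the benefit split depends on the relative slopes, which at a point are proportional to the elasticities.
Buyer share = εs/(εs + |εd|) = 1/(1 + 2.2) = 0.3125; seller share = |εd|/(εs + |εd|) = 0.6875.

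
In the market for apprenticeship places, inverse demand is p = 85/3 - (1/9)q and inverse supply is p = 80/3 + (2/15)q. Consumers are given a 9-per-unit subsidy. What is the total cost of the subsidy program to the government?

Government cost = 4320/11

Pre-subsidy: 85/3 - (1/9)q = 80/3 + (2/15)q gives q* = 75/11 and p* = 910/33.
With the rebate, buyers effectively pay pb = ps − 9, where ps is the price sellers receive.
On the curves, pb = 85/3 - (1/9)q and ps = 80/3 + (2/15)q; the wedge ps − pb = 9 gives 80/3 + (2/15)q − (85/3 - (1/9)q) = 9, so q' = 480/11.
Then pb = 85/3 − (1/9)·(480/11) = 775/33 and ps = 80/3 + (2/15)·(480/11) = 1072/33.
Government outlay = subsidy × quantity = 9 × 480/11 = 4320/11.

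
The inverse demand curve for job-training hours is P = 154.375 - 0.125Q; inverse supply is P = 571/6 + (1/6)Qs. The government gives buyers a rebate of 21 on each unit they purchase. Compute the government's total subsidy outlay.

Pre-subsidy: 154.375 - 0.125Q = 571/6 + (1/6)Q gives Q* = 203 and P* = 129.
With the rebate, buyers effectively pay Pb = Ps − 21, where Ps is the price sellers receive.
On the curves, Pb = 154.375 - 0.125Q and Ps = 571/6 + (1/6)Q; the wedge Ps − Pb = 21 gives 571/6 + (1/6)Q − (154.375 - 0.125Q) = 21, so Q' = 275.
Then Pb = 154.375 − 0.125·275 = 120 and Ps = 571/6 + (1/6)·275 = 141.
Government outlay = subsidy × quantity = 21 × 275 = 5775.

Government cost = 5775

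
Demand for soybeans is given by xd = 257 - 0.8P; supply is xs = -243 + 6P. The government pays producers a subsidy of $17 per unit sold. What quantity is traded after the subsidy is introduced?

x' = 3573/17

Pre-subsidy: 257 - 0.8P = -243 + 6P gives P* = 1250/17, x* = 3369/17.
With the subsidy, sellers receive Ps = Pb + 17 for each unit, where Pb is the price buyers pay.
Supply in terms of Pb becomes xs = -243 + 6(Pb + 17) = -141 + 6Pb. Setting this equal to demand: 257 - 0.8Pb = -141 + 6Pb, so Pb = 995/17.
Sellers receive Ps = 995/17 + 17 = 1284/17; x' = 257 − 0.8·(995/17) = 3573/17.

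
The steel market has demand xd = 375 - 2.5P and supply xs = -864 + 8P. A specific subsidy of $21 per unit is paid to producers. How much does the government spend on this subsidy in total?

Government cost = $2520

Pre-subsidy: 375 - 2.5P = -864 + 8P gives P* = 118, x* = 80.
With the subsidy, sellers receive Ps = Pb + 21 for each unit, where Pb is the price buyers pay.
Supply in terms of Pb becomes xs = -864 + 8(Pb + 21) = -696 + 8Pb. Setting this equal to demand: 375 - 2.5Pb = -696 + 8Pb, so Pb = 102.
Sellers receive Ps = 102 + 21 = 123; x' = 375 − 2.5·102 = 120.
Government outlay = subsidy × quantity = 21 × 120 = 2520.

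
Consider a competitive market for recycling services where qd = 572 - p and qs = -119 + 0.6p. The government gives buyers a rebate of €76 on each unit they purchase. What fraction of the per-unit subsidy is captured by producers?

Producer share = 0.625

Pre-subsidy: 572 - p = -119 + 0.6p gives p* = 431.875, q* = 140.125.
With the rebate, buyers effectively pay pb = ps − 76, where ps is the price sellers receive.
Demand in terms of ps becomes qd = 572 − 1(ps − 76) = 648 - ps. Setting this equal to supply: 648 - ps = -119 + 0.6ps, so ps = 479.375.
Buyers pay pb = 479.375 − 76 = 403.375; q' = -119 + 0.6·479.375 = 168.625.
Buyers' price falls by p* − pb = 431.875 − 403.375 = 28.5; sellers' price rises by ps − p* = 479.375 − 431.875 = 47.5.
So producers capture 47.5/76 = 0.625 of each unit of subsidy.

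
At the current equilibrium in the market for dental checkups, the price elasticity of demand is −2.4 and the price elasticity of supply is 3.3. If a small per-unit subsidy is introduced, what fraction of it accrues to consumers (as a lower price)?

For a small subsidy around the equilibrium, the benefit split depends on the relative slopes, which at a point are proportional to the elasticities.
Buyer share = εs/(εs + |εd|) = 3.3/(3.3 + 2.4) = 11/19; seller share = |εd|/(εs + |εd|) = 8/19.

Consumer share = 11/19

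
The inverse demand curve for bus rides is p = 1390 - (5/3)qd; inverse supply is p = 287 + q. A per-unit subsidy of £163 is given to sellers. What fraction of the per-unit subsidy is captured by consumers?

Consumer share = 0.625

Pre-subsidy: 1390 - (5/3)q = 287 + q gives q* = 413.625 and p* = 700.625.
With the subsidy, sellers receive ps = pb + 163 for each unit, where pb is the price buyers pay.
On the curves, pb = 1390 - (5/3)q and ps = 287 + q; the wedge ps − pb = 163 gives 287 + q − (1390 - (5/3)q) = 163, so q' = 474.75.
Then pb = 1390 − (5/3)·474.75 = 598.75 and ps = 287 + 1·474.75 = 761.75.
Buyers' price falls by p* − pb = 700.625 − 598.75 = 101.875; sellers' price rises by ps − p* = 761.75 − 700.625 = 61.125.
So consumers capture 101.875/163 = 0.625 of each unit of subsidy.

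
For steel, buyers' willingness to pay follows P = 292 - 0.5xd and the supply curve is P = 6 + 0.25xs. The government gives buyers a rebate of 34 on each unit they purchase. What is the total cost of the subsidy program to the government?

Government cost = 43520/3

Pre-subsidy: 292 - 0.5x = 6 + 0.25x gives x* = 1144/3 and P* = 304/3.
With the rebate, buyers effectively pay Pb = Ps − 34, where Ps is the price sellers receive.
On the curves, Pb = 292 - 0.5x and Ps = 6 + 0.25x; the wedge Ps − Pb = 34 gives 6 + 0.25x − (292 - 0.5x) = 34, so x' = 1280/3.
Then Pb = 292 − 0.5·(1280/3) = 236/3 and Ps = 6 + 0.25·(1280/3) = 338/3.
Government outlay = subsidy × quantity = 34 × 1280/3 = 43520/3.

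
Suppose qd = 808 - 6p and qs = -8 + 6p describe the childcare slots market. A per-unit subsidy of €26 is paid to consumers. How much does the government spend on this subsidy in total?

Government cost = €12428

Pre-subsidy: 808 - 6p = -8 + 6p gives p* = 68, q* = 400.
With the rebate, buyers effectively pay pb = ps − 26, where ps is the price sellers receive.
Demand in terms of ps becomes qd = 808 − 6(ps − 26) = 964 - 6ps. Setting this equal to supply: 964 - 6ps = -8 + 6ps, so ps = 81.
Buyers pay pb = 81 − 26 = 55; q' = -8 + 6·81 = 478.
Government outlay = subsidy × quantity = 26 × 478 = 12428.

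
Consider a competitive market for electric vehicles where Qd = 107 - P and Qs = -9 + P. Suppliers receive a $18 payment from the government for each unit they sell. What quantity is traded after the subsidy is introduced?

Q' = 58

Pre-subsidy: 107 - P = -9 + P gives P* = 58, Q* = 49.
With the subsidy, sellers receive Ps = Pb + 18 for each unit, where Pb is the price buyers pay.
Supply in terms of Pb becomes Qs = -9 + 1(Pb + 18) = 9 + Pb. Setting this equal to demand: 107 - Pb = 9 + Pb, so Pb = 49.
Sellers receive Ps = 49 + 18 = 67; Q' = 107 − 1·49 = 58.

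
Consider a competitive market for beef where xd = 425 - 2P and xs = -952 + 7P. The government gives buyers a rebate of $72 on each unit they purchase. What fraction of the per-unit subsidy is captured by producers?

Producer share = 2/9

Pre-subsidy: 425 - 2P = -952 + 7P gives P* = 153, x* = 119.
With the rebate, buyers effectively pay Pb = Ps − 72, where Ps is the price sellers receive.
Demand in terms of Ps becomes xd = 425 − 2(Ps − 72) = 569 - 2Ps. Setting this equal to supply: 569 - 2Ps = -952 + 7Ps, so Ps = 169.
Buyers pay Pb = 169 − 72 = 97; x' = -952 + 7·169 = 231.
Buyers' price falls by P* − Pb = 153 − 97 = 56; sellers' price rises by Ps − P* = 169 − 153 = 16.
So producers capture 16/72 = 2/9 of each unit of subsidy.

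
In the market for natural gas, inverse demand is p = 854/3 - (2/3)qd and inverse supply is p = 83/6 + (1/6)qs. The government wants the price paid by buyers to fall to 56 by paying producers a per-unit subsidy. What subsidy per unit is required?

Required subsidy s = 15 per unit

At a buyer price of 56, quantity demanded is 427 − 1.5·56 = 343.
Sellers supply 343 only when they receive ps = 83/6 + (1/6)·343 = 71.
s = ps − pb = 71 − 56 = 15.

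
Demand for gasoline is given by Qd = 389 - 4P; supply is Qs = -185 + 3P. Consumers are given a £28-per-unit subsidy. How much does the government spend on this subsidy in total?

Pre-subsidy: 389 - 4P = -185 + 3P gives P* = 82, Q* = 61.
With the rebate, buyers effectively pay Pb = Ps − 28, where Ps is the price sellers receive.
Demand in terms of Ps becomes Qd = 389 − 4(Ps − 28) = 501 - 4Ps. Setting this equal to supply: 501 - 4Ps = -185 + 3Ps, so Ps = 98.
Buyers pay Pb = 98 − 28 = 70; Q' = -185 + 3·98 = 109.
Government outlay = subsidy × quantity = 28 × 109 = 3052.

Government cost = £3052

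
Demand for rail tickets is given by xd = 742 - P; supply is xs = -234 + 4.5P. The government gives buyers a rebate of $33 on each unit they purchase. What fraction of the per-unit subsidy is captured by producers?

Pre-subsidy: 742 - P = -234 + 4.5P gives P* = 1952/11, x* = 6210/11.
With the rebate, buyers effectively pay Pb = Ps − 33, where Ps is the price sellers receive.
Demand in terms of Ps becomes xd = 742 − 1(Ps − 33) = 775 - Ps. Setting this equal to supply: 775 - Ps = -234 + 4.5Ps, so Ps = 2018/11.
Buyers pay Pb = 2018/11 − 33 = 1655/11; x' = -234 + 4.5·(2018/11) = 6507/11.
Buyers' price falls by P* − Pb = 1952/11 − 1655/11 = 27; sellers' price rises by Ps − P* = 2018/11 − 1952/11 = 6.
So producers capture 6/33 = 2/11 of each unit of subsidy.

Producer share = 2/11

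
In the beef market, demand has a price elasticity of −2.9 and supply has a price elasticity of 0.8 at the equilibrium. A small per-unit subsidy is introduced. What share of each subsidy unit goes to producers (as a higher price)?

Producer share = 29/37

For a small subsidy around the equilibrium, the benefit split depends on the relative slopes, which at a point are proportional to the elasticities.
Buyer share = εs/(εs + |εd|) = 0.8/(0.8 + 2.9) = 8/37; seller share = |εd|/(εs + |εd|) = 29/37.
So producers capture 29/37 of the subsidy.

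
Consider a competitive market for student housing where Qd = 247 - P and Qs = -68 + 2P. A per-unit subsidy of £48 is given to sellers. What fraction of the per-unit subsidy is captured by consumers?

Pre-subsidy: 247 - P = -68 + 2P gives P* = 105, Q* = 142.
With the subsidy, sellers receive Ps = Pb + 48 for each unit, where Pb is the price buyers pay.
Supply in terms of Pb becomes Qs = -68 + 2(Pb + 48) = 28 + 2Pb. Setting this equal to demand: 247 - Pb = 28 + 2Pb, so Pb = 73.
Sellers receive Ps = 73 + 48 = 121; Q' = 247 − 1·73 = 174.
Buyers' price falls by P* − Pb = 105 − 73 = 32; sellers' price rises by Ps − P* = 121 − 105 = 16.
So consumers capture 32/48 = 2/3 of each unit of subsidy.

Consumer share = 2/3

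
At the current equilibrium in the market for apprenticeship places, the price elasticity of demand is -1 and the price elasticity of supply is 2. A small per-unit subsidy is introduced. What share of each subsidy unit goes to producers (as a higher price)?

For a small subsidy around the equilibrium, the benefit split depends on the relative slopes, which at a point are proportional to the elasticities.
Buyer share = εs/(εs + |εd|) = 2/(2 + 1) = 2/3; seller share = |εd|/(εs + |εd|) = 1/3.
So producers capture 1/3 of the subsidy.

Producer share = 1/3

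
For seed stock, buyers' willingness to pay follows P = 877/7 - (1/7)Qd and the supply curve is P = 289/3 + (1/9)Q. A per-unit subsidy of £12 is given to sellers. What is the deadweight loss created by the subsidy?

Deadweight loss = £283.5

Pre-subsidy: 877/7 - (1/7)Q = 289/3 + (1/9)Q gives Q* = 114 and P* = 109.
With the subsidy, sellers receive Ps = Pb + 12 for each unit, where Pb is the price buyers pay.
On the curves, Pb = 877/7 - (1/7)Q and Ps = 289/3 + (1/9)Q; the wedge Ps − Pb = 12 gives 289/3 + (1/9)Q − (877/7 - (1/7)Q) = 12, so Q' = 161.25.
Then Pb = 877/7 − (1/7)·161.25 = 102.25 and Ps = 289/3 + (1/9)·161.25 = 114.25.
The subsidy expands output by 161.25 − 114 = 47.25 past the efficient level; on those units the gap between marginal cost and willingness to pay runs from 0 up to 12.
DWL = ½ × 12 × 47.25 = 283.5.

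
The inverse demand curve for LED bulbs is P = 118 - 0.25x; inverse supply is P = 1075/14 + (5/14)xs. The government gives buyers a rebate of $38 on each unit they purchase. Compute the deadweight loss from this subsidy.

Deadweight loss = 20216/17

Pre-subsidy: 118 - 0.25x = 1075/14 + (5/14)x gives x* = 1154/17 and P* = 3435/34.
With the rebate, buyers effectively pay Pb = Ps − 38, where Ps is the price sellers receive.
On the curves, Pb = 118 - 0.25x and Ps = 1075/14 + (5/14)x; the wedge Ps − Pb = 38 gives 1075/14 + (5/14)x − (118 - 0.25x) = 38, so x' = 2218/17.
Then Pb = 118 − 0.25·(2218/17) = 2903/34 and Ps = 1075/14 + (5/14)·(2218/17) = 4195/34.
The subsidy expands output by 2218/17 − 1154/17 = 1064/17 past the efficient level; on those units the gap between marginal cost and willingness to pay runs from 0 up to 38.
DWL = ½ × 38 × 1064/17 = 20216/17.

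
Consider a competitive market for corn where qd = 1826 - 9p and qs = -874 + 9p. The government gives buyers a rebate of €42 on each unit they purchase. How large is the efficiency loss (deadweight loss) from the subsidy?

Pre-subsidy: 1826 - 9p = -874 + 9p gives p* = 150, q* = 476.
With the rebate, buyers effectively pay pb = ps − 42, where ps is the price sellers receive.
Demand in terms of ps becomes qd = 1826 − 9(ps − 42) = 2204 - 9ps. Setting this equal to supply: 2204 - 9ps = -874 + 9ps, so ps = 171.
Buyers pay pb = 171 − 42 = 129; q' = -874 + 9·171 = 665.
The subsidy expands output by 665 − 476 = 189 past the efficient level; on those units the gap between marginal cost and willingness to pay runs from 0 up to 42.
DWL = ½ × 42 × 189 = 3969.

Deadweight loss = €3969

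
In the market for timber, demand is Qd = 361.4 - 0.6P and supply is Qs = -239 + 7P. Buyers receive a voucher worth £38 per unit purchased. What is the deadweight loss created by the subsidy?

Deadweight loss = £399

Pre-subsidy: 361.4 - 0.6P = -239 + 7P gives P* = 79, Q* = 314.
With the rebate, buyers effectively pay Pb = Ps − 38, where Ps is the price sellers receive.
Demand in terms of Ps becomes Qd = 361.4 − 0.6(Ps − 38) = 384.2 - 0.6Ps. Setting this equal to supply: 384.2 - 0.6Ps = -239 + 7Ps, so Ps = 82.
Buyers pay Pb = 82 − 38 = 44; Q' = -239 + 7·82 = 335.
The subsidy expands output by 335 − 314 = 21 past the efficient level; on those units the gap between marginal cost and willingness to pay runs from 0 up to 38.
DWL = ½ × 38 × 21 = 399.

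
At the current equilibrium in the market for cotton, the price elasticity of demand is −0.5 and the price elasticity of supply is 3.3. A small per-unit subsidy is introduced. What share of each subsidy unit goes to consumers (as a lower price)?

For a small subsidy around the equilibrium, the benefit split depends on the relative slopes, which at a point are proportional to the elasticities.
Buyer share = εs/(εs + |εd|) = 3.3/(3.3 + 0.5) = 33/38; seller share = |εd|/(εs + |εd|) = 5/38.

Consumer share = 33/38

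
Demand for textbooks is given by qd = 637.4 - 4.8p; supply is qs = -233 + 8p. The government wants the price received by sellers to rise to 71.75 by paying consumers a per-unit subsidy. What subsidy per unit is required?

At a seller price of 71.75, quantity supplied is -233 + 8·71.75 = 341.
Buyers absorb 341 only when they pay pb with 637.4 − 4.8·pb = 341, i.e. pb = 61.75.
s = ps − pb = 71.75 − 61.75 = 10.

Required subsidy s = 10 per unit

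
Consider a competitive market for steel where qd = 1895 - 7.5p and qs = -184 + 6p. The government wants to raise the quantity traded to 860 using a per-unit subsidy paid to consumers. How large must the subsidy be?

Required subsidy s = 36 per unit

At q = 860, invert demand for the buyer price: pb = (1895 − 860)/7.5 = 138; invert supply for the seller price: ps = (860 − (-184))/6 = 174.
The subsidy must fill the gap: s = ps − pb = 174 − 138 = 36.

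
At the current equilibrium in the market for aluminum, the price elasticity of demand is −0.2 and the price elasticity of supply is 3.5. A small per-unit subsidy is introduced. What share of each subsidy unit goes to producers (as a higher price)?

For a small subsidy around the equilibrium, the benefit split depends on the relative slopes, which at a point are proportional to the elasticities.
Buyer share = εs/(εs + |εd|) = 3.5/(3.5 + 0.2) = 35/37; seller share = |εd|/(εs + |εd|) = 2/37.
So producers capture 2/37 of the subsidy.

Producer share = 2/37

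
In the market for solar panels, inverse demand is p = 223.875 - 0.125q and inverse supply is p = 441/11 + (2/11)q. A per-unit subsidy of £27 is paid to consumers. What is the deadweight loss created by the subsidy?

Pre-subsidy: 223.875 - 0.125q = 441/11 + (2/11)q gives q* = 599 and p* = 149.
With the rebate, buyers effectively pay pb = ps − 27, where ps is the price sellers receive.
On the curves, pb = 223.875 - 0.125q and ps = 441/11 + (2/11)q; the wedge ps − pb = 27 gives 441/11 + (2/11)q − (223.875 - 0.125q) = 27, so q' = 687.
Then pb = 223.875 − 0.125·687 = 138 and ps = 441/11 + (2/11)·687 = 165.
The subsidy expands output by 687 − 599 = 88 past the efficient level; on those units the gap between marginal cost and willingness to pay runs from 0 up to 27.
DWL = ½ × 27 × 88 = 1188.

Deadweight loss = £1188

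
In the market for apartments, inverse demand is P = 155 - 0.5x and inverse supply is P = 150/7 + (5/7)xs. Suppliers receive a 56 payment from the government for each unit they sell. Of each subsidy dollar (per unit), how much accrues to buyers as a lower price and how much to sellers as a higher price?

Buyers gain 392/17 per unit; sellers gain 560/17 per unit

Pre-subsidy: 155 - 0.5x = 150/7 + (5/7)x gives x* = 110 and P* = 100.
With the subsidy, sellers receive Ps = Pb + 56 for each unit, where Pb is the price buyers pay.
On the curves, Pb = 155 - 0.5x and Ps = 150/7 + (5/7)x; the wedge Ps − Pb = 56 gives 150/7 + (5/7)x − (155 - 0.5x) = 56, so x' = 2654/17.
Then Pb = 155 − 0.5·(2654/17) = 1308/17 and Ps = 150/7 + (5/7)·(2654/17) = 2260/17.
Buyers' price falls by P* − Pb = 100 − 1308/17 = 392/17; sellers' price rises by Ps − P* = 2260/17 − 100 = 560/17.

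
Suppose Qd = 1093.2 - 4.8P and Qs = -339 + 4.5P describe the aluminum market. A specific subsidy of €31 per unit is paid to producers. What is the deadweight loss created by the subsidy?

Deadweight loss = €1116

Pre-subsidy: 1093.2 - 4.8P = -339 + 4.5P gives P* = 154, Q* = 354.
With the subsidy, sellers receive Ps = Pb + 31 for each unit, where Pb is the price buyers pay.
Supply in terms of Pb becomes Qs = -339 + 4.5(Pb + 31) = -199.5 + 4.5Pb. Setting this equal to demand: 1093.2 - 4.8Pb = -199.5 + 4.5Pb, so Pb = 139.
Sellers receive Ps = 139 + 31 = 170; Q' = 1093.2 − 4.8·139 = 426.
The subsidy expands output by 426 − 354 = 72 past the efficient level; on those units the gap between marginal cost and willingness to pay runs from 0 up to 31.
DWL = ½ × 31 × 72 = 1116.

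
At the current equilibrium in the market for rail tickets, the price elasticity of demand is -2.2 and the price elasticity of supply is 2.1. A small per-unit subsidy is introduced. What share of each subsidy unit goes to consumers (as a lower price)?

Consumer share = 21/43

For a small subsidy around the equilibrium, the benefit split depends on the relative slopes, which at a point are proportional to the elasticities.
Buyer share = εs/(εs + |εd|) = 2.1/(2.1 + 2.2) = 21/43; seller share = |εd|/(εs + |εd|) = 22/43.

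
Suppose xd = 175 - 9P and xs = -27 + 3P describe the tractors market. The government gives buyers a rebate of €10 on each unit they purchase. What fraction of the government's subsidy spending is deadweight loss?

Pre-subsidy: 175 - 9P = -27 + 3P gives P* = 101/6, x* = 23.5.
With the rebate, buyers effectively pay Pb = Ps − 10, where Ps is the price sellers receive.
Demand in terms of Ps becomes xd = 175 − 9(Ps − 10) = 265 - 9Ps. Setting this equal to supply: 265 - 9Ps = -27 + 3Ps, so Ps = 73/3.
Buyers pay Pb = 73/3 − 10 = 43/3; x' = -27 + 3·(73/3) = 46.
ΔCS = ½(23.5 + 46)(101/6 − 43/3) = 86.875; ΔPS = ½(23.5 + 46)(73/3 − 101/6) = 260.625.
Government spending = 10 × 46 = 460.
DWL = ½ × 10 × (46 − 23.5) = 112.5; fraction = 112.5 / 460 = 45/184.

DWL / government spending = 45/184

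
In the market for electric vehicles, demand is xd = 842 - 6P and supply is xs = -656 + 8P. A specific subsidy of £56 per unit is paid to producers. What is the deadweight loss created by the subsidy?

Pre-subsidy: 842 - 6P = -656 + 8P gives P* = 107, x* = 200.
With the subsidy, sellers receive Ps = Pb + 56 for each unit, where Pb is the price buyers pay.
Supply in terms of Pb becomes xs = -656 + 8(Pb + 56) = -208 + 8Pb. Setting this equal to demand: 842 - 6Pb = -208 + 8Pb, so Pb = 75.
Sellers receive Ps = 75 + 56 = 131; x' = 842 − 6·75 = 392.
The subsidy expands output by 392 − 200 = 192 past the efficient level; on those units the gap between marginal cost and willingness to pay runs from 0 up to 56.
DWL = ½ × 56 × 192 = 5376.

Deadweight loss = £5376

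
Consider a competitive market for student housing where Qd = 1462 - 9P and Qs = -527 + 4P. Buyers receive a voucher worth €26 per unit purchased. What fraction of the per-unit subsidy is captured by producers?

Producer share = 9/13

Pre-subsidy: 1462 - 9P = -527 + 4P gives P* = 153, Q* = 85.
With the rebate, buyers effectively pay Pb = Ps − 26, where Ps is the price sellers receive.
Demand in terms of Ps becomes Qd = 1462 − 9(Ps − 26) = 1696 - 9Ps. Setting this equal to supply: 1696 - 9Ps = -527 + 4Ps, so Ps = 171.
Buyers pay Pb = 171 − 26 = 145; Q' = -527 + 4·171 = 157.
Buyers' price falls by P* − Pb = 153 − 145 = 8; sellers' price rises by Ps − P* = 171 − 153 = 18.
So producers capture 18/26 = 9/13 of each unit of subsidy.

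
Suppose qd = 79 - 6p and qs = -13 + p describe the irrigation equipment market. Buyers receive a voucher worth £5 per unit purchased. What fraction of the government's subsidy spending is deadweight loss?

DWL / government spending = 15/31

Pre-subsidy: 79 - 6p = -13 + p gives p* = 92/7, q* = 1/7.
With the rebate, buyers effectively pay pb = ps − 5, where ps is the price sellers receive.
Demand in terms of ps becomes qd = 79 − 6(ps − 5) = 109 - 6ps. Setting this equal to supply: 109 - 6ps = -13 + ps, so ps = 122/7.
Buyers pay pb = 122/7 − 5 = 87/7; q' = -13 + 1·(122/7) = 31/7.
ΔCS = ½(1/7 + 31/7)(92/7 − 87/7) = 80/49; ΔPS = ½(1/7 + 31/7)(122/7 − 92/7) = 480/49.
Government spending = 5 × 31/7 = 155/7.
DWL = ½ × 5 × (31/7 − 1/7) = 75/7; fraction = (75/7) / (155/7) = 15/31.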